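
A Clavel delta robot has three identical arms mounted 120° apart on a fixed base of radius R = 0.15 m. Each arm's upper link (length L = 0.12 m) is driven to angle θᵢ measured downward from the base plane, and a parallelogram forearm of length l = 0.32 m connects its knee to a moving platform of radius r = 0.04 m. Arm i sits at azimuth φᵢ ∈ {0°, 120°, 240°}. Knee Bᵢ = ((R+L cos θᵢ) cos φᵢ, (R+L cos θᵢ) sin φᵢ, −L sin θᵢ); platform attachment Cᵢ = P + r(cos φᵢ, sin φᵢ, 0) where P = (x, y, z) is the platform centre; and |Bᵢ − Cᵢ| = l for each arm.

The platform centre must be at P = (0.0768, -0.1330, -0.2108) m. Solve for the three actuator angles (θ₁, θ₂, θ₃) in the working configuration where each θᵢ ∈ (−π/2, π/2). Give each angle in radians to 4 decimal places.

θ₁ = -0.3486, θ₂ = 1.2218, θ₃ = -0.3485

rotate P by −φ1: (0.0768, -0.1330, -0.2108)
  A cos θ + B sin θ = C:  0.0332·cos θ + -0.2108·sin θ = 0.1032
  γ=atan2(-0.2108,0.0332)=-1.4146;  ψ=arccos(0.4837)=1.0659;  θ1=γ+ψ≈-0.3486
arm 2 (φ=120.0°): x'=-0.1536, y'=0.0000
  A cos θ + B sin θ = C:  0.2636·cos θ + -0.2108·sin θ = -0.1080
  √(A²+B²)=0.3375;  θ2 = -0.6746+1.8964 ≈ 1.2218
φ3=240.0° → target in arm frame (0.0768, 0.1330)
  e−x'=0.0332;  (l²−L²−(e−x')²−y'²−z²)/2L = 0.1032
  √(A²+B²)=0.2134;  θ3 = -1.4145+1.0660 ≈ -0.3485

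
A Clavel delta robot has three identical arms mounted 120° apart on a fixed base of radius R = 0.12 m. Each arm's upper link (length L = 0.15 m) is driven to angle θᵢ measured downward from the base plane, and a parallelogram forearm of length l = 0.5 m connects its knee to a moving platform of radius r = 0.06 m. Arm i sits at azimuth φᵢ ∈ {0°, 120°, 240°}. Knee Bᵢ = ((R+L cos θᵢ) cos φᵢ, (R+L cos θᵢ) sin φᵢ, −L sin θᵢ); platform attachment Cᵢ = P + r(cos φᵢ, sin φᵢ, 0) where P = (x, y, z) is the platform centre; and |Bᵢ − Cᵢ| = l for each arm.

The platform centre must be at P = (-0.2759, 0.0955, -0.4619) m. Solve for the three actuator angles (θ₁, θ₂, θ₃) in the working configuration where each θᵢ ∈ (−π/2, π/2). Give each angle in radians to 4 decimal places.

rotate P by −φ1: (-0.2759, 0.0955, -0.4619)
  A=0.3359, B=-0.4619, C=(l²−L²−A²−y'²−z²)/(2L)=-0.3593
  γ=atan2(-0.4619,0.3359)=-0.9420;  ψ=arccos(-0.6292)=2.2513;  θ1=γ+ψ≈1.3092
rotate P by −φ2: (0.2207, 0.1912, -0.4619)
  A cos θ + B sin θ = C:  -0.1607·cos θ + -0.4619·sin θ = -0.1607
  θ2 = atan2(B,A) + arccos(C/0.4890) = 0.0001
arm 3 (φ=240.0°): x'=0.0552, y'=-0.2867
  e−x'=0.0048;  (l²−L²−(e−x')²−y'²−z²)/2L = -0.2269
  θ3 = atan2(B,A) + arccos(C/0.4619) = 0.5237

θ₁ = 1.3092, θ₂ = 0.0001, θ₃ = 0.5237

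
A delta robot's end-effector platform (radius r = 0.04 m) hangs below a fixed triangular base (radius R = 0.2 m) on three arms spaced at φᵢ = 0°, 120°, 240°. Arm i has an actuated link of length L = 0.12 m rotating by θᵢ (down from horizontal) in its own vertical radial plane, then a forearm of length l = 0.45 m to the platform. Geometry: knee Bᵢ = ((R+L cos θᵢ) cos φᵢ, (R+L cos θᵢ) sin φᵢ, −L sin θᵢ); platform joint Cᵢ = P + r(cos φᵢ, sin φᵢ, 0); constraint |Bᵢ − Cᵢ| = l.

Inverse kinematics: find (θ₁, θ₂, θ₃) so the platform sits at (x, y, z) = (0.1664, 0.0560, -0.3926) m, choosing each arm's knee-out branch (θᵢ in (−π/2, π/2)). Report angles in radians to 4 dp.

arm 1 (φ=0.0°): x'=0.1664, y'=0.0560
  e−x'=-0.0064;  (l²−L²−(e−x')²−y'²−z²)/2L = 0.1283
  γ=atan2(-0.3926,-0.0064)=-1.5871;  ψ=arccos(0.3267)=1.2380;  θ1=γ+ψ≈-0.3491
arm 2 (φ=120.0°): x'=-0.0347, y'=-0.1721
  e−x'=0.1947;  (l²−L²−(e−x')²−y'²−z²)/2L = -0.1399
  √(A²+B²)=0.4382;  θ2 = -1.1104+1.8956 ≈ 0.7852
φ3=240.0° → target in arm frame (-0.1317, 0.1161)
  A=0.2917, B=-0.3926, C=(l²−L²−A²−y'²−z²)/(2L)=-0.2692
  √(A²+B²)=0.4891;  θ3 = -0.9318+2.1536 ≈ 1.2218

θ₁ = -0.3491, θ₂ = 0.7852, θ₃ = 1.2218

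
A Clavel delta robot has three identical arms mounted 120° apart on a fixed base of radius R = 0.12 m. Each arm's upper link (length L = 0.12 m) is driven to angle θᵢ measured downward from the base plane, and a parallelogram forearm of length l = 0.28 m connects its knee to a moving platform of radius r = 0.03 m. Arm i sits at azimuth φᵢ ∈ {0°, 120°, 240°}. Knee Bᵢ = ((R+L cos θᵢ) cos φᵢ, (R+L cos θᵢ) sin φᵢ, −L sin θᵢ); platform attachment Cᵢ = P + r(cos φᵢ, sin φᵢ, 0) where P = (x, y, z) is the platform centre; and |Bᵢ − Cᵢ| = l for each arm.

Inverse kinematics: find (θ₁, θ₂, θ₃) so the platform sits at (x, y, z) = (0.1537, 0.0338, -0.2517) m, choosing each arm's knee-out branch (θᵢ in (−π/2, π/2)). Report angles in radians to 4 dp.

θ₁ = -0.1747, θ₂ = 1.1343, θ₃ = 1.3963

arm 1 (φ=0.0°): x'=0.1537, y'=0.0338
  e−x'=-0.0637;  (l²−L²−(e−x')²−y'²−z²)/2L = -0.0190
  √(A²+B²)=0.2596;  θ1 = -1.8187+1.6439 ≈ -0.1747
φ2=120.0° → target in arm frame (-0.0476, -0.1500)
  e−x'=0.1376;  (l²−L²−(e−x')²−y'²−z²)/2L = -0.1699
  γ=atan2(-0.2517,0.1376)=-1.0706;  ψ=arccos(-0.5924)=2.2048;  θ2=γ+ψ≈1.1343
arm 3 (φ=240.0°): x'=-0.1061, y'=0.1162
  e−x'=0.1961;  (l²−L²−(e−x')²−y'²−z²)/2L = -0.2138
  γ=atan2(-0.2517,0.1961)=-0.9089;  ψ=arccos(-0.6702)=2.3052;  θ3=γ+ψ≈1.3963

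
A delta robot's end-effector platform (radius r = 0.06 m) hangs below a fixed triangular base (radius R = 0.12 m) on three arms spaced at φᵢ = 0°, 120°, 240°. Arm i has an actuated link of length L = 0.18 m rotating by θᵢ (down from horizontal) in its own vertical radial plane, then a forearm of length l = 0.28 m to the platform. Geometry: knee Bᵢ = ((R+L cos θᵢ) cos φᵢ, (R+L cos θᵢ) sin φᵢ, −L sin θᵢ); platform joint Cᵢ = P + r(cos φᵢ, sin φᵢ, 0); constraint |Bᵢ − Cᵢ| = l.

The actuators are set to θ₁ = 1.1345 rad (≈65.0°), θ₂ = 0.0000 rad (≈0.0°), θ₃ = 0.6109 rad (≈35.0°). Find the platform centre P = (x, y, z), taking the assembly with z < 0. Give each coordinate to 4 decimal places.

(-0.1255, 0.0637, -0.2400)

arm 1 at φ=0.0°: e+L cos θ1 = 0.1361;  O1 = (0.1361, 0.0000, -0.1631)
arm 2 at φ=120.0°: e+L cos θ2 = 0.2400;  O2 = (-0.1200, 0.2078, 0.0000)
φ3=240.0°: virtual centre (-0.1037, -0.1797, -0.1032), radius l
eliminate P² terms by subtracting sphere 1 from 2 and 3
[-0.5121 0.4157 0.3263]·P = 0.0125;  [-0.4796 -0.3593 0.1198]·P = 0.0086
det = 0.3834;  x = -0.0210+0.4357z,  y = 0.0042+-0.2481z
sphere 1 gives Az²+Bz+C=0 with A=1.2514, B=0.1874, C=-0.0271;  B²−4AC=0.1708;  roots -0.2400, 0.0903;  negative root z = -0.2400
x = -0.1255, y = 0.0637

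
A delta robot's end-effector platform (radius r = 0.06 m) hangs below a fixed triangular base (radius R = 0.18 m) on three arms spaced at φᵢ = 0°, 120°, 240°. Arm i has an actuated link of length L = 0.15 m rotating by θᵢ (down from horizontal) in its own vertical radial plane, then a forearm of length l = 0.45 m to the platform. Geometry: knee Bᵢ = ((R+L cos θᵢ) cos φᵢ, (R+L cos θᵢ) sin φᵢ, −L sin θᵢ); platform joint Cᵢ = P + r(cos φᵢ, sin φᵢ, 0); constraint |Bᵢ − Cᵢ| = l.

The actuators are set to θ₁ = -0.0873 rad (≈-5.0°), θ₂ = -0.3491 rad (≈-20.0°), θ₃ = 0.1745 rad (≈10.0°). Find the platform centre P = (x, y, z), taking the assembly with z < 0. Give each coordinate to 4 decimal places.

centre 1 = (0.2694·cos0.0°, 0.2694·sin0.0°, 0.0131) = (0.2694, 0.0000, 0.0131)
arm 2 at φ=120.0°: ρ2 = 0.2610;  centre 2 = (-0.1305, 0.2260, 0.0513)
arm 3 at φ=240.0°: ρ3 = 0.2677;  centre 3 = (-0.1339, -0.2319, -0.0260)
subtract pairs → two planes through P
linear system: -0.7998x+0.4520y = -0.0020−0.0765z; -0.8066x+-0.4637y = -0.0004−-0.0782z
Cramer: x(z) = 0.0015+0.0001z;  y(z) = -0.0018-0.1689z
quadratic in z: (1.0285)z²+(-0.0256)z+(-0.1306)=0, √Δ=0.7333 → z ∈ {-0.3440, 0.3690}; z = -0.3440 (taking z<0)
x = 0.0015, y = 0.0563

(0.0015, 0.0563, -0.3440)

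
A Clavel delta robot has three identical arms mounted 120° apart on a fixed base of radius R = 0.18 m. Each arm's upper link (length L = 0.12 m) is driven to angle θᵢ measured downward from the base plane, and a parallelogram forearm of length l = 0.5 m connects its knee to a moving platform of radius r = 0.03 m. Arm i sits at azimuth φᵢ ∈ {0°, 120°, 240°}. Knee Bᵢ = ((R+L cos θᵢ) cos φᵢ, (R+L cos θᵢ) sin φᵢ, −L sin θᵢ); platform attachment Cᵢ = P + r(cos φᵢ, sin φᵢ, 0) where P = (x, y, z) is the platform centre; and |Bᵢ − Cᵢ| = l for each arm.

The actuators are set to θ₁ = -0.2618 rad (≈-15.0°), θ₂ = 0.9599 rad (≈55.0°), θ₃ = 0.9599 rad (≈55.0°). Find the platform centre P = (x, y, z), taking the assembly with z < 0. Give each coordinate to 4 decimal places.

arm 1 at φ=0.0°: ρ1 = 0.2659;  O1 = (0.2659, 0.0000, 0.0311)
φ2=120.0°: virtual centre (-0.1094, 0.1895, -0.0983), radius l
arm 3 at φ=240.0°: ρ3 = 0.2188;  O3 = (-0.1094, -0.1895, -0.0983)
eliminate P² terms by subtracting sphere 1 from 2 and 3
linear system: -0.7507x+0.3790y = -0.0141−-0.2587z; -0.7507x+-0.3790y = -0.0141−-0.2587z
det = 0.5690;  x = 0.0188+-0.3446z,  y = 0.0000+0.0000z
into |P−O₁|² = l²: 1.1188z² + 0.1082z + -0.1880 = 0;  Δ = 0.8529;  z = -0.4611 or 0.3644 → z<0 root = -0.4611
x = 0.1777, y = 0.0000

(0.1777, 0.0000, -0.4611)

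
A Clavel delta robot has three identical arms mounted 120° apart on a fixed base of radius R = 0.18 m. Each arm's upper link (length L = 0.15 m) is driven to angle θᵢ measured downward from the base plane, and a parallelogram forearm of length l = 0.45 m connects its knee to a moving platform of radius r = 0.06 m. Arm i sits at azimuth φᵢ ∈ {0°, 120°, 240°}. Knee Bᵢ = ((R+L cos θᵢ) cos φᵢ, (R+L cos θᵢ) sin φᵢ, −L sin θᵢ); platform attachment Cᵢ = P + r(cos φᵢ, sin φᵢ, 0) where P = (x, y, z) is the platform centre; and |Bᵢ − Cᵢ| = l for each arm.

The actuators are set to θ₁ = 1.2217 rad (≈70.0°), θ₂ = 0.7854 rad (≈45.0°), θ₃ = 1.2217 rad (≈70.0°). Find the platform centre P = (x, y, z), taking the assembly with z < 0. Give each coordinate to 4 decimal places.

arm 1 at φ=0.0°: (R−r)+L cos θ1 = 0.1713;  centre 1 = (0.1713, 0.0000, -0.1410)
φ2=120.0°: virtual centre (-0.1130, 0.1958, -0.1061), radius l
arm 3 at φ=240.0°: (R−r)+L cos θ3 = 0.1713;  centre 3 = (-0.0857, -0.1484, -0.1410)
eliminate P² terms by subtracting sphere 1 from 2 and 3
plane₁₂: -0.5687x+0.3916y+0.0698z = 0.0131
det = 0.3700;  x = -0.0105+0.0560z,  y = 0.0183+-0.0969z
quadratic in z: (1.0125)z²+(0.2580)z+(-0.1492)=0, √Δ=0.8191 → z ∈ {-0.5319, 0.2771}; z = -0.5319 (taking z<0)
x = -0.0403, y = 0.0698

(-0.0403, 0.0698, -0.5319)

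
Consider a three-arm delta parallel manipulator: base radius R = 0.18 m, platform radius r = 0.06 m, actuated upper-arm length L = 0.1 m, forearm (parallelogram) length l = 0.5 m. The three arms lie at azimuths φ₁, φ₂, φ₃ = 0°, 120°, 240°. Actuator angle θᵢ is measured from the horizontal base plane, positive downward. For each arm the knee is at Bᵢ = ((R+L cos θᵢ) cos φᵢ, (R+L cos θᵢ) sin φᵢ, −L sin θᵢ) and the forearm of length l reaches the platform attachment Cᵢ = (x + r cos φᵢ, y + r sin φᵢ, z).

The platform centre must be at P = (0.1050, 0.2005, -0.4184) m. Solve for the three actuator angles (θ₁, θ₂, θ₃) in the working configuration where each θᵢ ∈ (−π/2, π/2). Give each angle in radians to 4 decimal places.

rotate P by −φ1: (0.1050, 0.2005, -0.4184)
  A=0.0150, B=-0.4184, C=(l²−L²−A²−y'²−z²)/(2L)=0.1226
  θ1 = atan2(B,A) + arccos(C/0.4187) = -0.2613
rotate P by −φ2: (0.1211, -0.1912, -0.4184)
  e−x'=-0.0011;  (l²−L²−(e−x')²−y'²−z²)/2L = 0.1419
  γ=atan2(-0.4184,-0.0011)=-1.5735;  ψ=arccos(0.3393)=1.2247;  θ2=γ+ψ≈-0.3488
φ3=240.0° → target in arm frame (-0.2261, -0.0093)
  e−x'=0.3461;  (l²−L²−(e−x')²−y'²−z²)/2L = -0.2748
  γ=atan2(-0.4184,0.3461)=-0.8796;  ψ=arccos(-0.5060)=2.1014;  θ3=γ+ψ≈1.2217

θ₁ = -0.2613, θ₂ = -0.3488, θ₃ = 1.2217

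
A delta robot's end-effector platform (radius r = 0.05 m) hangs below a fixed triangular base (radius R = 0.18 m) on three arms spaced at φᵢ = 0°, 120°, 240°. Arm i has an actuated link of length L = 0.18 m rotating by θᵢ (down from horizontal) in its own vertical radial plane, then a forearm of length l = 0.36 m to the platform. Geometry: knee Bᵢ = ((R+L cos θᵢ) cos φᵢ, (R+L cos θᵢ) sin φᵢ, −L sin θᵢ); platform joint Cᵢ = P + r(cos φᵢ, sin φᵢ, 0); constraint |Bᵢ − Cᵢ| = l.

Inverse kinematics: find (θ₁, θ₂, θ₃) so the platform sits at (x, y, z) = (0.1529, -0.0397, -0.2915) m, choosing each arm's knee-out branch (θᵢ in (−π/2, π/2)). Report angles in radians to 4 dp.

φ1=0.0° → target in arm frame (0.1529, -0.0397)
  A=-0.0229, B=-0.2915, C=(l²−L²−A²−y'²−z²)/(2L)=0.0281
  γ=atan2(-0.2915,-0.0229)=-1.6492;  ψ=arccos(0.0962)=1.4744;  θ1=γ+ψ≈-0.1748
arm 2 (φ=120.0°): x'=-0.1108, y'=-0.1126
  A cos θ + B sin θ = C:  0.2408·cos θ + -0.2915·sin θ = -0.1623
  γ=atan2(-0.2915,0.2408)=-0.8803;  ψ=arccos(-0.4293)=2.0146;  θ2=γ+ψ≈1.1343
rotate P by −φ3: (-0.0421, 0.1523, -0.2915)
  A cos θ + B sin θ = C:  0.1721·cos θ + -0.2915·sin θ = -0.1127
  γ=atan2(-0.2915,0.1721)=-1.0375;  ψ=arccos(-0.3329)=1.9102;  θ3=γ+ψ≈0.8726

θ₁ = -0.1748, θ₂ = 1.1343, θ₃ = 0.8726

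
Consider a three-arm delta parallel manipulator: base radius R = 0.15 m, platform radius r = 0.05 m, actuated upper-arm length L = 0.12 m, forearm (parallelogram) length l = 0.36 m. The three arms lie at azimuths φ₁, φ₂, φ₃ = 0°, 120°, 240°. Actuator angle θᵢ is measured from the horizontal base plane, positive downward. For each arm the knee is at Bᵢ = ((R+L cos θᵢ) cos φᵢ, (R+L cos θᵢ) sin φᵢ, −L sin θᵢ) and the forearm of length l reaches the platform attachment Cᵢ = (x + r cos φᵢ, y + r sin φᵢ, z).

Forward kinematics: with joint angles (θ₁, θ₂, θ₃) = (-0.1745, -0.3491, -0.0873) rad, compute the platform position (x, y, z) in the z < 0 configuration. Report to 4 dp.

O1 = (0.2182·cos0.0°, 0.2182·sin0.0°, 0.0208) = (0.2182, 0.0000, 0.0208)
O2 = (0.2128·cos120.0°, 0.2128·sin120.0°, 0.0410) = (-0.1064, 0.1843, 0.0410)
φ3=240.0°: virtual centre (-0.1098, -0.1901, 0.0105), radius l
|O₂|²−|O₁|² = -0.0011;  |O₃|²−|O₁|² = 0.0003
plane₁₂: -0.6491x+0.3685y+0.0404z = -0.0011
Cramer: x(z) = 0.0006+0.0158z;  y(z) = -0.0018-0.0818z
sphere 1 gives Az²+Bz+C=0 with A=1.0069, B=-0.0483, C=-0.0818;  B²−4AC=0.3320;  roots -0.2621, 0.3101;  negative root z = -0.2621
x = -0.0035, y = 0.0196

(-0.0035, 0.0196, -0.2621)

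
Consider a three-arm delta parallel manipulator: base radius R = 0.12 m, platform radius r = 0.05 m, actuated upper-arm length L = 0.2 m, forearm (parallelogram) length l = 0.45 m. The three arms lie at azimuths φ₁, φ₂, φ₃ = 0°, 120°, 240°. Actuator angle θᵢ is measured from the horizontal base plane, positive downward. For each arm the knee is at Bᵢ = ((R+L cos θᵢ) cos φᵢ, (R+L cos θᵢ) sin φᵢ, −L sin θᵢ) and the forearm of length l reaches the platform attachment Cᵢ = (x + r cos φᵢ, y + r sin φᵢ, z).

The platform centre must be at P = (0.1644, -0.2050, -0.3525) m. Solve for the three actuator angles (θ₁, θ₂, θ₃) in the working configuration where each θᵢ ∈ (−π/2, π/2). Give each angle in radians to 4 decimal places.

rotate P by −φ1: (0.1644, -0.2050, -0.3525)
  A cos θ + B sin θ = C:  -0.0944·cos θ + -0.3525·sin θ = -0.0317
  θ1 = atan2(B,A) + arccos(C/0.3649) = -0.1746
arm 2 (φ=120.0°): x'=-0.2597, y'=-0.0399
  A=0.3297, B=-0.3525, C=(l²−L²−A²−y'²−z²)/(2L)=-0.1802
  √(A²+B²)=0.4827;  θ2 = -0.8188+1.9533 ≈ 1.1346
φ3=240.0° → target in arm frame (0.0953, 0.2449)
  e−x'=-0.0253;  (l²−L²−(e−x')²−y'²−z²)/2L = -0.0559
  θ3 = atan2(B,A) + arccos(C/0.3534) = 0.0871

θ₁ = -0.1746, θ₂ = 1.1346, θ₃ = 0.0871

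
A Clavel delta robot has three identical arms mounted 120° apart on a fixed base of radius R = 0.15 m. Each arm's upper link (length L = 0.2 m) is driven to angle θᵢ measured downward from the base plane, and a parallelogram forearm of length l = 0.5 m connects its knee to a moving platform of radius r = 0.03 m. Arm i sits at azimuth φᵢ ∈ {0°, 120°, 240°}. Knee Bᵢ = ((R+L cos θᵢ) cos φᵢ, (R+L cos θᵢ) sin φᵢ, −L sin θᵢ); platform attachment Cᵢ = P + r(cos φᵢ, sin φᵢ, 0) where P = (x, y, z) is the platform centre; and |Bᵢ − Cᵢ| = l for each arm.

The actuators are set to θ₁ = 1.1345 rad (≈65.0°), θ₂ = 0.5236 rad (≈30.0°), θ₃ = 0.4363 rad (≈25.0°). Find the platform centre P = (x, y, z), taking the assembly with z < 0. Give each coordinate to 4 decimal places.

(-0.1625, -0.0163, -0.5204)

S1 = (0.2045·cos0.0°, 0.2045·sin0.0°, -0.1813) = (0.2045, 0.0000, -0.1813)
arm 2 at φ=120.0°: e+L cos θ2 = 0.2932;  S2 = (-0.1466, 0.2539, -0.1000)
S3 = (0.3013·cos240.0°, 0.3013·sin240.0°, -0.0845) = (-0.1506, -0.2609, -0.0845)
subtract pairs → two planes through P
[-0.7022 0.5078 0.1625]·P = 0.0213;  [-0.7103 -0.5218 0.1935]·P = 0.0232
det = 0.7272;  x = -0.0315+0.2518z,  y = -0.0016+0.0281z
into |P−S₁|² = l²: 1.0642z² + 0.2436z + -0.1614 = 0;  Δ = 0.7465;  z = -0.5204 or 0.2915 → z<0 root = -0.5204
x = -0.1625, y = -0.0163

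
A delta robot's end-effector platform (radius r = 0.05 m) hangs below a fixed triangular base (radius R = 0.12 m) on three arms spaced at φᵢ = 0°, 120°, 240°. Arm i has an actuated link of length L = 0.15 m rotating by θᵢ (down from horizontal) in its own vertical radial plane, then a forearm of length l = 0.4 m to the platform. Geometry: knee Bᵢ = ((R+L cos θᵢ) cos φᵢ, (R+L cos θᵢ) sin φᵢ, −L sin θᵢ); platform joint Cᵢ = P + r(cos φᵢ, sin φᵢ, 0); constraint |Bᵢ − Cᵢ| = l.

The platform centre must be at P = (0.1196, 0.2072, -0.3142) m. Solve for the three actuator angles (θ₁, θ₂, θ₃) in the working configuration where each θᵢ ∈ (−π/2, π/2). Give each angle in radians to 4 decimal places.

arm 1 (φ=0.0°): x'=0.1196, y'=0.2072
  e−x'=-0.0496;  (l²−L²−(e−x')²−y'²−z²)/2L = -0.0220
  γ=atan2(-0.3142,-0.0496)=-1.7274;  ψ=arccos(-0.0693)=1.6402;  θ1=γ+ψ≈-0.0872
arm 2 (φ=120.0°): x'=0.1196, y'=-0.2072
  A cos θ + B sin θ = C:  -0.0496·cos θ + -0.3142·sin θ = -0.0220
  θ2 = atan2(B,A) + arccos(C/0.3181) = -0.0874
arm 3 (φ=240.0°): x'=-0.2392, y'=0.0000
  e−x'=0.3092;  (l²−L²−(e−x')²−y'²−z²)/2L = -0.1895
  γ=atan2(-0.3142,0.3092)=-0.7934;  ψ=arccos(-0.4299)=2.0151;  θ3=γ+ψ≈1.2218

θ₁ = -0.0872, θ₂ = -0.0874, θ₃ = 1.2218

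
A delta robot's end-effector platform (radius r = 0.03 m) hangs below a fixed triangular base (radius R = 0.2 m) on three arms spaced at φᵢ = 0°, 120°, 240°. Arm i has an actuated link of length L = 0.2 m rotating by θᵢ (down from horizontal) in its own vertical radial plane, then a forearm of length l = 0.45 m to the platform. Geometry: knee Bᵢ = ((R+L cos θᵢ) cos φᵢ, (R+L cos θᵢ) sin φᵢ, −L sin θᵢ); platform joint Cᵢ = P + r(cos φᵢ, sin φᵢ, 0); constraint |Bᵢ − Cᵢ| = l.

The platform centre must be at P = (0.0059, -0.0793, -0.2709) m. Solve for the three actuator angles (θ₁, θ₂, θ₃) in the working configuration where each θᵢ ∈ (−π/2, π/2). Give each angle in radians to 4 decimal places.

φ1=0.0° → target in arm frame (0.0059, -0.0793)
  A=0.1641, B=-0.2709, C=(l²−L²−A²−y'²−z²)/(2L)=0.1397
  θ1 = atan2(B,A) + arccos(C/0.3167) = 0.0877
rotate P by −φ2: (-0.0716, 0.0345, -0.2709)
  A=0.2416, B=-0.2709, C=(l²−L²−A²−y'²−z²)/(2L)=0.0738
  γ=atan2(-0.2709,0.2416)=-0.8425;  ψ=arccos(0.2034)=1.3659;  θ2=γ+ψ≈0.5235
rotate P by −φ3: (0.0657, 0.0448, -0.2709)
  e−x'=0.1043;  (l²−L²−(e−x')²−y'²−z²)/2L = 0.1906
  θ3 = atan2(B,A) + arccos(C/0.2903) = -0.3488

θ₁ = 0.0877, θ₂ = 0.5235, θ₃ = -0.3488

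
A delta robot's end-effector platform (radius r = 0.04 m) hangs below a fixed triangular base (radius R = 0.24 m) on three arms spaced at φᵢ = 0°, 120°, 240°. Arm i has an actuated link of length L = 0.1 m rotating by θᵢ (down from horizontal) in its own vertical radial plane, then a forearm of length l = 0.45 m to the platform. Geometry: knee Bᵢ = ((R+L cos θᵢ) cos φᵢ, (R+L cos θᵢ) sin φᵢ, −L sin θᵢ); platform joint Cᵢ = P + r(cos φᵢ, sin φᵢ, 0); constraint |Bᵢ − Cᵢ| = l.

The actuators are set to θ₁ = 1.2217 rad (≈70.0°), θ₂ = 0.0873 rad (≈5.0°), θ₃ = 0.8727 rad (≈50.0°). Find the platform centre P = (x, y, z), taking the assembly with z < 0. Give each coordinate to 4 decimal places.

φ1=0.0°: virtual centre (0.2342, 0.0000, -0.0940), radius l
arm 2 at φ=120.0°: ρ2 = 0.2996;  S2 = (-0.1498, 0.2595, -0.0087)
S3 = (0.2643·cos240.0°, 0.2643·sin240.0°, -0.0766) = (-0.1321, -0.2289, -0.0766)
subtract pairs → two planes through P
[-0.7680 0.5190 0.1705]·P = 0.0262;  [-0.7327 -0.4577 0.0347]·P = 0.0120
det = 0.7318;  x = -0.0249+0.1313z,  y = 0.0136+-0.1343z
sphere 1 gives Az²+Bz+C=0 with A=1.0353, B=0.1163, C=-0.1264;  B²−4AC=0.5367;  roots -0.4100, 0.2977;  negative root z = -0.4100
x = -0.0787, y = 0.0686

(-0.0787, 0.0686, -0.4100)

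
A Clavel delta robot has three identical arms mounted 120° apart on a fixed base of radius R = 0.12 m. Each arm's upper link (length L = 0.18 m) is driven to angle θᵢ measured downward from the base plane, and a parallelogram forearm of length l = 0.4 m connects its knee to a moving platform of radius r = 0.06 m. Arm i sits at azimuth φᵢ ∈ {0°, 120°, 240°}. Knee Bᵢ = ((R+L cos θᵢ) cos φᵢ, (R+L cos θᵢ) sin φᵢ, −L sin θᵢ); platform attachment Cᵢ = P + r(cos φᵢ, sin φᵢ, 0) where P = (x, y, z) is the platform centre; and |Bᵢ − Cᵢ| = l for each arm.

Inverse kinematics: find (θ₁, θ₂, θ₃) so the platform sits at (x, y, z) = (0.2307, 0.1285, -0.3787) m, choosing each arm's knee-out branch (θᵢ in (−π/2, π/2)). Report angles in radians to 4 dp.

rotate P by −φ1: (0.2307, 0.1285, -0.3787)
  A=-0.1707, B=-0.3787, C=(l²−L²−A²−y'²−z²)/(2L)=-0.1707
  √(A²+B²)=0.4154;  θ1 = -1.9943+1.9944 ≈ 0.0001
φ2=120.0° → target in arm frame (-0.0041, -0.2640)
  A=0.0641, B=-0.3787, C=(l²−L²−A²−y'²−z²)/(2L)=-0.2490
  θ2 = atan2(B,A) + arccos(C/0.3841) = 0.8729
rotate P by −φ3: (-0.2266, 0.1355, -0.3787)
  e−x'=0.2866;  (l²−L²−(e−x')²−y'²−z²)/2L = -0.3232
  √(A²+B²)=0.4749;  θ3 = -0.9229+2.3192 ≈ 1.3963

θ₁ = 0.0001, θ₂ = 0.8729, θ₃ = 1.3963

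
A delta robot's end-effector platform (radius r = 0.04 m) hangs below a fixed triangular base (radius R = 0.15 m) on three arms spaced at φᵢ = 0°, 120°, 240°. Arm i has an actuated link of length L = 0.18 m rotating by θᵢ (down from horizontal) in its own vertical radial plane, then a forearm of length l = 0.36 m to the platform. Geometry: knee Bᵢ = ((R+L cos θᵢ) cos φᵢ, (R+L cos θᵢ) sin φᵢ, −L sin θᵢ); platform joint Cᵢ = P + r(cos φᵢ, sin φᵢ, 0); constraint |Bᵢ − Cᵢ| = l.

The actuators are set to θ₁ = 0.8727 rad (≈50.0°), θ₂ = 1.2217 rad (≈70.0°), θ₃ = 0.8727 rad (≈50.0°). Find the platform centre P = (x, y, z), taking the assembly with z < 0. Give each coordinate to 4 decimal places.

(0.0345, -0.0597, -0.4370)

φ1=0.0°: virtual centre (0.2257, 0.0000, -0.1379), radius l
φ2=120.0°: virtual centre (-0.0858, 0.1486, -0.1691), radius l
arm 3 at φ=240.0°: e+L cos θ3 = 0.2257;  O3 = (-0.1128, -0.1955, -0.1379)
eliminate P² terms by subtracting sphere 1 from 2 and 3
[-0.6230 0.2972 -0.0625]·P = -0.0119;  [-0.6771 -0.3909 0.0000]·P = 0.0000
Cramer: x(z) = 0.0105-0.0549z;  y(z) = -0.0181+0.0952z
quadratic in z: (1.0121)z²+(0.2960)z+(-0.0639)=0, √Δ=0.5886 → z ∈ {-0.4370, 0.1446}; z = -0.4370 (taking z<0)
x = 0.0345, y = -0.0597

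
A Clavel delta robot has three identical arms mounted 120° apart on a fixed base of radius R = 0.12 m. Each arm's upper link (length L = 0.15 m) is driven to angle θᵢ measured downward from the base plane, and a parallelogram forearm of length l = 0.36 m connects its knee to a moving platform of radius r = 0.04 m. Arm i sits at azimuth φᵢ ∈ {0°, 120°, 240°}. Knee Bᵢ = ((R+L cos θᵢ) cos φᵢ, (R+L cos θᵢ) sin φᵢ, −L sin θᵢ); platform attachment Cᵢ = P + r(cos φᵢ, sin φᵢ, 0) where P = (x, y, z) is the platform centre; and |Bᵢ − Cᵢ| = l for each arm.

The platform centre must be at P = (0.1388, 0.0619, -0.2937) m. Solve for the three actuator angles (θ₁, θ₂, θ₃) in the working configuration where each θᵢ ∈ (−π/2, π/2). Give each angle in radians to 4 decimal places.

θ₁ = -0.3490, θ₂ = 0.4362, θ₃ = 0.8726

φ1=0.0° → target in arm frame (0.1388, 0.0619)
  e−x'=-0.0588;  (l²−L²−(e−x')²−y'²−z²)/2L = 0.0452
  γ=atan2(-0.2937,-0.0588)=-1.7684;  ψ=arccos(0.1508)=1.4194;  θ1=γ+ψ≈-0.3490
rotate P by −φ2: (-0.0158, -0.1512, -0.2937)
  e−x'=0.0958;  (l²−L²−(e−x')²−y'²−z²)/2L = -0.0373
  √(A²+B²)=0.3089;  θ2 = -1.2555+1.6918 ≈ 0.4362
φ3=240.0° → target in arm frame (-0.1230, 0.0893)
  A=0.2030, B=-0.2937, C=(l²−L²−A²−y'²−z²)/(2L)=-0.0945
  √(A²+B²)=0.3570;  θ3 = -0.9660+1.8386 ≈ 0.8726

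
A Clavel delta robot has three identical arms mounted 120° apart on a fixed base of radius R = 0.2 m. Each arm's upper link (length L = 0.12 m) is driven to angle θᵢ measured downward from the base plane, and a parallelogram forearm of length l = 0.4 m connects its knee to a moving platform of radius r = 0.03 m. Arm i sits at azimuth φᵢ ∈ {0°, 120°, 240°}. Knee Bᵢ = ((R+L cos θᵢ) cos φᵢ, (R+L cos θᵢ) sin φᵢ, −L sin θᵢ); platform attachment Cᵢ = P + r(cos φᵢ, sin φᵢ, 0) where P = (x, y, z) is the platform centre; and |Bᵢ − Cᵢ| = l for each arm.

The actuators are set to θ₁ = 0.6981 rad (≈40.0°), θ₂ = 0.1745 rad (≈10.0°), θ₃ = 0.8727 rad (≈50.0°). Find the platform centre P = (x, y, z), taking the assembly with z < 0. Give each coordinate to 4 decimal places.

(-0.0180, 0.0686, -0.3545)

S1 = (0.2619·cos0.0°, 0.2619·sin0.0°, -0.0771) = (0.2619, 0.0000, -0.0771)
φ2=120.0°: virtual centre (-0.1441, 0.2496, -0.0208), radius l
S3 = (0.2471·cos240.0°, 0.2471·sin240.0°, -0.0919) = (-0.1236, -0.2140, -0.0919)
eliminate P² terms by subtracting sphere 1 from 2 and 3
plane₁₂: -0.8120x+0.4991y+0.1126z = 0.0089
det = 0.7324;  x = -0.0018+0.0456z,  y = 0.0150+-0.1513z
into |P−S₁|² = l²: 1.0250z² + 0.1257z + -0.0843 = 0;  Δ = 0.3613;  z = -0.3545 or 0.2319 → z<0 root = -0.3545
x = -0.0180, y = 0.0686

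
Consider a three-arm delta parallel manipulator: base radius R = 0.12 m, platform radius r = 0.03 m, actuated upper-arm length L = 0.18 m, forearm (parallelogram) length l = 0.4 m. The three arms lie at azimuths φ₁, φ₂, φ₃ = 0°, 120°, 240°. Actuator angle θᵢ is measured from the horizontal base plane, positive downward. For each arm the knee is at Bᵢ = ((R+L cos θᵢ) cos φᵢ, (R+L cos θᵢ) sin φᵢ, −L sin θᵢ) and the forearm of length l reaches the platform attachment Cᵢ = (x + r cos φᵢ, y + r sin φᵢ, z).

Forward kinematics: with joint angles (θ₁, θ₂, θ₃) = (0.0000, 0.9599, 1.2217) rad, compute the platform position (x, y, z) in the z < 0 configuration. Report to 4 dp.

arm 1 at φ=0.0°: ρ1 = 0.2700;  O1 = (0.2700, 0.0000, 0.0000)
arm 2 at φ=120.0°: ρ2 = 0.1932;  O2 = (-0.0966, 0.1674, -0.1474)
φ3=240.0°: virtual centre (-0.0758, -0.1313, -0.1691), radius l
eliminate P² terms by subtracting sphere 1 from 2 and 3
plane₁₂: -0.7332x+0.3347y+-0.2949z = -0.0138
Cramer: x(z) = 0.0254-0.4497z;  y(z) = 0.0143-0.1040z
sphere 1 gives Az²+Bz+C=0 with A=1.2130, B=0.2170, C=-0.1000;  B²−4AC=0.5321;  roots -0.3901, 0.2112;  negative root z = -0.3901
x = 0.2008, y = 0.0549

(0.2008, 0.0549, -0.3901)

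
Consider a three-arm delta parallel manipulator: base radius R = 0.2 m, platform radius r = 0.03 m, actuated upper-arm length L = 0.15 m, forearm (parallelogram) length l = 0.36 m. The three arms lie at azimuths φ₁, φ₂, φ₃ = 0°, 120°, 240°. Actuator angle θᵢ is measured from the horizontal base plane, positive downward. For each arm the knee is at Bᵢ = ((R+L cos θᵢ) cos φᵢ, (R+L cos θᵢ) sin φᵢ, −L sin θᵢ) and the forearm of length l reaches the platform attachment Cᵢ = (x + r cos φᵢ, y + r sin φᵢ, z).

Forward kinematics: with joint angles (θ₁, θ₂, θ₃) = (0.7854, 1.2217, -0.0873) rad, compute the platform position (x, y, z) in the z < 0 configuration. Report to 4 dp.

(-0.0132, -0.1261, -0.2793)

φ1=0.0°: virtual centre (0.2761, 0.0000, -0.1061), radius l
arm 2 at φ=120.0°: (R−r)+L cos θ2 = 0.2213;  O2 = (-0.1107, 0.1917, -0.1410)
arm 3 at φ=240.0°: (R−r)+L cos θ3 = 0.3194;  O3 = (-0.1597, -0.2766, 0.0131)
subtract pairs → two planes through P
linear system: -0.7734x+0.3833y = -0.0186−-0.0698z; -0.8716x+-0.5533y = 0.0147−0.2383z
det = 0.7620;  x = 0.0061+0.0692z,  y = -0.0363+0.3217z
quadratic in z: (1.1083)z²+(0.1514)z+(-0.0442)=0, √Δ=0.4676 → z ∈ {-0.2793, 0.1426}; z = -0.2793 (taking z<0)
x = -0.0132, y = -0.1261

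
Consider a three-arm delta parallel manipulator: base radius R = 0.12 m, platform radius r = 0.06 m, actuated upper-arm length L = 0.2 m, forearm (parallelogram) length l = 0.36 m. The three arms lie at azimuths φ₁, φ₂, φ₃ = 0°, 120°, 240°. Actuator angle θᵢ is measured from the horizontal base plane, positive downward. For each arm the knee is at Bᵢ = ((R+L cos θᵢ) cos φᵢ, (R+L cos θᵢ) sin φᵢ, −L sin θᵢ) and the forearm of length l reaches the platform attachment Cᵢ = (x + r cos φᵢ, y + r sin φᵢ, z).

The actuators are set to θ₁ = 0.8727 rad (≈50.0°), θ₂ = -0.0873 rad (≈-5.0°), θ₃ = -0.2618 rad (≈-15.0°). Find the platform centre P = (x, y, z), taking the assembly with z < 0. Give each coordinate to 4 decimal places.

(-0.1588, -0.0193, -0.2458)

φ1=0.0°: virtual centre (0.1886, 0.0000, -0.1532), radius l
arm 2 at φ=120.0°: ρ2 = 0.2592;  S2 = (-0.1296, 0.2245, 0.0174)
arm 3 at φ=240.0°: ρ3 = 0.2532;  S3 = (-0.1266, -0.2193, 0.0518)
|S₂|²−|S₁|² = 0.0085;  |S₃|²−|S₁|² = 0.0078
[-0.6363 0.4490 0.3413]·P = 0.0085;  [-0.6303 -0.4385 0.4100]·P = 0.0078
det = 0.5621;  x = -0.0128+0.5938z,  y = 0.0007+0.0814z
sphere 1 gives Az²+Bz+C=0 with A=1.3592, B=0.0674, C=-0.0656;  B²−4AC=0.3611;  roots -0.2458, 0.1962;  negative root z = -0.2458
x = -0.1588, y = -0.0193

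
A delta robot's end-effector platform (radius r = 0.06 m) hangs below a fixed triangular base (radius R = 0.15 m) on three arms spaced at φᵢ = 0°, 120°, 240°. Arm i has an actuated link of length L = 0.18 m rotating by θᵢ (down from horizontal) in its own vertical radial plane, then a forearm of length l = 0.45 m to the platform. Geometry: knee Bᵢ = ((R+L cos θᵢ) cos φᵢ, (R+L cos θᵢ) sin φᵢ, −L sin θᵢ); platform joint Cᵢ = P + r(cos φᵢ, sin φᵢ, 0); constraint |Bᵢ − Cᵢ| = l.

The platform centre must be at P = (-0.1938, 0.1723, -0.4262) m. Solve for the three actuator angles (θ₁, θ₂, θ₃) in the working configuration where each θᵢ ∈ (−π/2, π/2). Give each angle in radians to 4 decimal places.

θ₁ = 1.3091, θ₂ = -0.0874, θ₃ = 0.9600

arm 1 (φ=0.0°): x'=-0.1938, y'=0.1723
  A cos θ + B sin θ = C:  0.2838·cos θ + -0.4262·sin θ = -0.3383
  √(A²+B²)=0.5120;  θ1 = -0.9833+2.2924 ≈ 1.3091
arm 2 (φ=120.0°): x'=0.2461, y'=0.0817
  e−x'=-0.1561;  (l²−L²−(e−x')²−y'²−z²)/2L = -0.1183
  θ2 = atan2(B,A) + arccos(C/0.4539) = -0.0874
arm 3 (φ=240.0°): x'=-0.0523, y'=-0.2540
  A cos θ + B sin θ = C:  0.1423·cos θ + -0.4262·sin θ = -0.2675
  √(A²+B²)=0.4493;  θ3 = -1.2485+2.2085 ≈ 0.9600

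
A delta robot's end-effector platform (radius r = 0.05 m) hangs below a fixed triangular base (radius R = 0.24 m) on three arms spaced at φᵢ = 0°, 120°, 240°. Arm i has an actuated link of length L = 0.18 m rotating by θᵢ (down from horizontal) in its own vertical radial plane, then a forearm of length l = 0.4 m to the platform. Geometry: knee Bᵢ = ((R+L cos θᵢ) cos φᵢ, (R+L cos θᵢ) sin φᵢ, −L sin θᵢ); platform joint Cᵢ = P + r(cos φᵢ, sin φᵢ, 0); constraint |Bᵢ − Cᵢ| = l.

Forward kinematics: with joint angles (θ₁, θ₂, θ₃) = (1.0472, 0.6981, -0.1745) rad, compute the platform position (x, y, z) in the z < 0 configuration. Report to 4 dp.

(-0.0942, -0.0764, -0.2747)

arm 1 at φ=0.0°: ρ1 = 0.2800;  centre 1 = (0.2800, 0.0000, -0.1559)
centre 2 = (0.3279·cos120.0°, 0.3279·sin120.0°, -0.1157) = (-0.1639, 0.2840, -0.1157)
centre 3 = (0.3673·cos240.0°, 0.3673·sin240.0°, 0.0313) = (-0.1836, -0.3181, 0.0313)
subtract pairs → two planes through P
[-0.8879 0.5679 0.0804]·P = 0.0182;  [-0.9273 -0.6361 0.3743]·P = 0.0332
det = 1.0914;  x = -0.0279+0.2416z,  y = -0.0115+0.2362z
sphere 1 gives Az²+Bz+C=0 with A=1.1142, B=0.1576, C=-0.0408;  B²−4AC=0.2066;  roots -0.2747, 0.1333;  negative root z = -0.2747
x = -0.0942, y = -0.0764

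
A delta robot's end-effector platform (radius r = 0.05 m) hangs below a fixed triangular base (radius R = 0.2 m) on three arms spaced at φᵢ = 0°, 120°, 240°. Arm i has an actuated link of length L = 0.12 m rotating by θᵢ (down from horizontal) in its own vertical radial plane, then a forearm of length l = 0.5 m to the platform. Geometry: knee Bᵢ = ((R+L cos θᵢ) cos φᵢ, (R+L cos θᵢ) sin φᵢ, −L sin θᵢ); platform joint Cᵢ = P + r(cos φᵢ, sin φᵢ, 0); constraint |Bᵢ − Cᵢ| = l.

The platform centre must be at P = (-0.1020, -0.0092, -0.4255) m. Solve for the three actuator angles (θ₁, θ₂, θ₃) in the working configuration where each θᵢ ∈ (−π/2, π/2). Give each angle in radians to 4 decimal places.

θ₁ = 0.6109, θ₂ = -0.0872, θ₃ = -0.1746

rotate P by −φ1: (-0.1020, -0.0092, -0.4255)
  e−x'=0.2520;  (l²−L²−(e−x')²−y'²−z²)/2L = -0.0377
  θ1 = atan2(B,A) + arccos(C/0.4945) = 0.6109
φ2=120.0° → target in arm frame (0.0430, 0.0929)
  e−x'=0.1070;  (l²−L²−(e−x')²−y'²−z²)/2L = 0.1436
  θ2 = atan2(B,A) + arccos(C/0.4387) = -0.0872
rotate P by −φ3: (0.0590, -0.0837, -0.4255)
  A=0.0910, B=-0.4255, C=(l²−L²−A²−y'²−z²)/(2L)=0.1635
  √(A²+B²)=0.4351;  θ3 = -1.3600+1.1855 ≈ -0.1746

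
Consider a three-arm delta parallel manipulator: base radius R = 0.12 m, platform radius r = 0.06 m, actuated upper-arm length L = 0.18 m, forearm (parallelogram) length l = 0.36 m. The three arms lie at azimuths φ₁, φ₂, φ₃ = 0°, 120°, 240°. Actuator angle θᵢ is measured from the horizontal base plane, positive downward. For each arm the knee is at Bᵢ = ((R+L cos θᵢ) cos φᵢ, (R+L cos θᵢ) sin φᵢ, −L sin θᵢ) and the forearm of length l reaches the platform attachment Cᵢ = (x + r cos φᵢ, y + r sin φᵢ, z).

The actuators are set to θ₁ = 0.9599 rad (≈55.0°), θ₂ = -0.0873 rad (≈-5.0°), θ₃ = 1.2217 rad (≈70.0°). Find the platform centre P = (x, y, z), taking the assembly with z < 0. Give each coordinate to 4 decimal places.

(-0.0558, 0.2123, -0.3386)

O1 = (0.1632·cos0.0°, 0.1632·sin0.0°, -0.1474) = (0.1632, 0.0000, -0.1474)
O2 = (0.2393·cos120.0°, 0.2393·sin120.0°, 0.0157) = (-0.1197, 0.2073, 0.0157)
O3 = (0.1216·cos240.0°, 0.1216·sin240.0°, -0.1691) = (-0.0608, -0.1053, -0.1691)
|O₂|²−|O₁|² = 0.0091;  |O₃|²−|O₁|² = -0.0050
linear system: -0.5658x+0.4145y = 0.0091−0.3263z; -0.4481x+-0.2106y = -0.0050−-0.0434z
det = 0.3049;  x = 0.0005+0.1663z,  y = 0.0227+-0.5601z
into |P−O₁|² = l²: 1.3414z² + 0.2153z + -0.0809 = 0;  Δ = 0.4802;  z = -0.3386 or 0.1780 → z<0 root = -0.3386
x = -0.0558, y = 0.2123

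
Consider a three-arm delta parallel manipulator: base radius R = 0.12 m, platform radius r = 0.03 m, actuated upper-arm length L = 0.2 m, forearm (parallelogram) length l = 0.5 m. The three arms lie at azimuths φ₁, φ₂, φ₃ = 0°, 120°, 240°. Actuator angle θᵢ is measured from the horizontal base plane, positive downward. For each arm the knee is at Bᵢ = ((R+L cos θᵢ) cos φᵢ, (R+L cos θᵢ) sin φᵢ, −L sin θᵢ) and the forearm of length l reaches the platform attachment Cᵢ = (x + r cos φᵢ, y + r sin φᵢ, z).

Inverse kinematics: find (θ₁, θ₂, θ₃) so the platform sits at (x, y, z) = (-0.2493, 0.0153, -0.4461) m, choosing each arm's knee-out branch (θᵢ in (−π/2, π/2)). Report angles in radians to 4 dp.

θ₁ = 1.1345, θ₂ = 0.0874, θ₃ = 0.1747

rotate P by −φ1: (-0.2493, 0.0153, -0.4461)
  A=0.3393, B=-0.4461, C=(l²−L²−A²−y'²−z²)/(2L)=-0.2609
  √(A²+B²)=0.5605;  θ1 = -0.9206+2.0550 ≈ 1.1345
rotate P by −φ2: (0.1379, 0.2083, -0.4461)
  A=-0.0479, B=-0.4461, C=(l²−L²−A²−y'²−z²)/(2L)=-0.0867
  √(A²+B²)=0.4487;  θ2 = -1.6778+1.7652 ≈ 0.0874
φ3=240.0° → target in arm frame (0.1114, -0.2236)
  e−x'=-0.0214;  (l²−L²−(e−x')²−y'²−z²)/2L = -0.0986
  θ3 = atan2(B,A) + arccos(C/0.4466) = 0.1747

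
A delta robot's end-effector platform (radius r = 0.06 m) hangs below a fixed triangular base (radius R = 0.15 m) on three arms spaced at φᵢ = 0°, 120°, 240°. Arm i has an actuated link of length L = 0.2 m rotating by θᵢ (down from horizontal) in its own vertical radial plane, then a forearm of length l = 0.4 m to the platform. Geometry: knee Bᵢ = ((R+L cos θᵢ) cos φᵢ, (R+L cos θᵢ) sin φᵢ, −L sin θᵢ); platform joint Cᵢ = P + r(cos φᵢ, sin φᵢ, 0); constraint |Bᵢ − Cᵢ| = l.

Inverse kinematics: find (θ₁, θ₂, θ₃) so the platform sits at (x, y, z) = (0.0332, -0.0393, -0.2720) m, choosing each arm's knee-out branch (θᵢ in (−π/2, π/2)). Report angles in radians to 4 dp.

arm 1 (φ=0.0°): x'=0.0332, y'=-0.0393
  e−x'=0.0568;  (l²−L²−(e−x')²−y'²−z²)/2L = 0.1031
  γ=atan2(-0.2720,0.0568)=-1.3649;  ψ=arccos(0.3711)=1.1906;  θ1=γ+ψ≈-0.1743
arm 2 (φ=120.0°): x'=-0.0506, y'=-0.0091
  A=0.1406, B=-0.2720, C=(l²−L²−A²−y'²−z²)/(2L)=0.0654
  θ2 = atan2(B,A) + arccos(C/0.3062) = 0.2620
rotate P by −φ3: (0.0174, 0.0484, -0.2720)
  e−x'=0.0726;  (l²−L²−(e−x')²−y'²−z²)/2L = 0.0960
  θ3 = atan2(B,A) + arccos(C/0.2815) = -0.0874

θ₁ = -0.1743, θ₂ = 0.2620, θ₃ = -0.0874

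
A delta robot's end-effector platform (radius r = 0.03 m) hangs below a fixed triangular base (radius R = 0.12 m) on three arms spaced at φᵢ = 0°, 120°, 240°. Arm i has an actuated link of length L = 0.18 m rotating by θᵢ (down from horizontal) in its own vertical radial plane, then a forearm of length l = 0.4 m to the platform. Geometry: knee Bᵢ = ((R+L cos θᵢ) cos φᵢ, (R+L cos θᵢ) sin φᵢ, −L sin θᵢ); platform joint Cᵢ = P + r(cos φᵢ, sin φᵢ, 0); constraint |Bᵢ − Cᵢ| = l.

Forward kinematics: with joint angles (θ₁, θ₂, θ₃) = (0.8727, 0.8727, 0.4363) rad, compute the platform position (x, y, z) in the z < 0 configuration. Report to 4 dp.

O1 = (0.2057·cos0.0°, 0.2057·sin0.0°, -0.1379) = (0.2057, 0.0000, -0.1379)
arm 2 at φ=120.0°: (R−r)+L cos θ2 = 0.2057;  O2 = (-0.1028, 0.1781, -0.1379)
φ3=240.0°: virtual centre (-0.1266, -0.2192, -0.0761), radius l
eliminate P² terms by subtracting sphere 1 from 2 and 3
linear system: -0.6171x+0.3563y = 0.0000−0.0000z; -0.6645x+-0.4384y = 0.0085−0.1237z
Cramer: x(z) = -0.0060+0.0868z;  y(z) = -0.0104+0.1504z
quadratic in z: (1.0302)z²+(0.2359)z+(-0.0961)=0, √Δ=0.6719 → z ∈ {-0.4406, 0.2116}; z = -0.4406 (taking z<0)
x = -0.0443, y = -0.0767

(-0.0443, -0.0767, -0.4406)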